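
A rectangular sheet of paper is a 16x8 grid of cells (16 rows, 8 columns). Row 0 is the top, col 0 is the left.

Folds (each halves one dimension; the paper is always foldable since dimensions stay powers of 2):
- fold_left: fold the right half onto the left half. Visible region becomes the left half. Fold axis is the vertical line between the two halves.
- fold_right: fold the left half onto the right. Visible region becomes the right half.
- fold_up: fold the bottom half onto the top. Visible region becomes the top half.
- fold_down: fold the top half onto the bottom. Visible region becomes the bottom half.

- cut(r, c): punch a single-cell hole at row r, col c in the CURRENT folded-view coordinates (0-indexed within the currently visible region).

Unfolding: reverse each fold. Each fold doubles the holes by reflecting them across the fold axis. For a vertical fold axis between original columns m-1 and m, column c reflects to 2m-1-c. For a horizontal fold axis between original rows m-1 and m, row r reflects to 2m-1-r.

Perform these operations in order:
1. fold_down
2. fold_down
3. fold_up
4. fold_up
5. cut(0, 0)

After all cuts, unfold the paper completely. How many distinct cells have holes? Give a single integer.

Answer: 16

Derivation:
Op 1 fold_down: fold axis h@8; visible region now rows[8,16) x cols[0,8) = 8x8
Op 2 fold_down: fold axis h@12; visible region now rows[12,16) x cols[0,8) = 4x8
Op 3 fold_up: fold axis h@14; visible region now rows[12,14) x cols[0,8) = 2x8
Op 4 fold_up: fold axis h@13; visible region now rows[12,13) x cols[0,8) = 1x8
Op 5 cut(0, 0): punch at orig (12,0); cuts so far [(12, 0)]; region rows[12,13) x cols[0,8) = 1x8
Unfold 1 (reflect across h@13): 2 holes -> [(12, 0), (13, 0)]
Unfold 2 (reflect across h@14): 4 holes -> [(12, 0), (13, 0), (14, 0), (15, 0)]
Unfold 3 (reflect across h@12): 8 holes -> [(8, 0), (9, 0), (10, 0), (11, 0), (12, 0), (13, 0), (14, 0), (15, 0)]
Unfold 4 (reflect across h@8): 16 holes -> [(0, 0), (1, 0), (2, 0), (3, 0), (4, 0), (5, 0), (6, 0), (7, 0), (8, 0), (9, 0), (10, 0), (11, 0), (12, 0), (13, 0), (14, 0), (15, 0)]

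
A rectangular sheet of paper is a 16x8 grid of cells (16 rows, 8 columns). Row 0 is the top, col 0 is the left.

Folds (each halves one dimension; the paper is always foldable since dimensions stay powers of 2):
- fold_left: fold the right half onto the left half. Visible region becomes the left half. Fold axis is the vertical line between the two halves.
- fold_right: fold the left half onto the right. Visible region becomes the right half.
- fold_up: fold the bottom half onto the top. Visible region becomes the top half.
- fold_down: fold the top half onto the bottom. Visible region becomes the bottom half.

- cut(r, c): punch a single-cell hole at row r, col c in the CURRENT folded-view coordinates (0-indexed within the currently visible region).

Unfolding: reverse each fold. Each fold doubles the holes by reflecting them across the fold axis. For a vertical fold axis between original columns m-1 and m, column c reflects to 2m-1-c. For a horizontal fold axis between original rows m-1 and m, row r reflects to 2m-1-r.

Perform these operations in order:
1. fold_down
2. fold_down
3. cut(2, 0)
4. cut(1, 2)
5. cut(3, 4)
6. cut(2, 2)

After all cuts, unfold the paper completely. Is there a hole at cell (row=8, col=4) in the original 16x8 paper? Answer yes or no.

Answer: yes

Derivation:
Op 1 fold_down: fold axis h@8; visible region now rows[8,16) x cols[0,8) = 8x8
Op 2 fold_down: fold axis h@12; visible region now rows[12,16) x cols[0,8) = 4x8
Op 3 cut(2, 0): punch at orig (14,0); cuts so far [(14, 0)]; region rows[12,16) x cols[0,8) = 4x8
Op 4 cut(1, 2): punch at orig (13,2); cuts so far [(13, 2), (14, 0)]; region rows[12,16) x cols[0,8) = 4x8
Op 5 cut(3, 4): punch at orig (15,4); cuts so far [(13, 2), (14, 0), (15, 4)]; region rows[12,16) x cols[0,8) = 4x8
Op 6 cut(2, 2): punch at orig (14,2); cuts so far [(13, 2), (14, 0), (14, 2), (15, 4)]; region rows[12,16) x cols[0,8) = 4x8
Unfold 1 (reflect across h@12): 8 holes -> [(8, 4), (9, 0), (9, 2), (10, 2), (13, 2), (14, 0), (14, 2), (15, 4)]
Unfold 2 (reflect across h@8): 16 holes -> [(0, 4), (1, 0), (1, 2), (2, 2), (5, 2), (6, 0), (6, 2), (7, 4), (8, 4), (9, 0), (9, 2), (10, 2), (13, 2), (14, 0), (14, 2), (15, 4)]
Holes: [(0, 4), (1, 0), (1, 2), (2, 2), (5, 2), (6, 0), (6, 2), (7, 4), (8, 4), (9, 0), (9, 2), (10, 2), (13, 2), (14, 0), (14, 2), (15, 4)]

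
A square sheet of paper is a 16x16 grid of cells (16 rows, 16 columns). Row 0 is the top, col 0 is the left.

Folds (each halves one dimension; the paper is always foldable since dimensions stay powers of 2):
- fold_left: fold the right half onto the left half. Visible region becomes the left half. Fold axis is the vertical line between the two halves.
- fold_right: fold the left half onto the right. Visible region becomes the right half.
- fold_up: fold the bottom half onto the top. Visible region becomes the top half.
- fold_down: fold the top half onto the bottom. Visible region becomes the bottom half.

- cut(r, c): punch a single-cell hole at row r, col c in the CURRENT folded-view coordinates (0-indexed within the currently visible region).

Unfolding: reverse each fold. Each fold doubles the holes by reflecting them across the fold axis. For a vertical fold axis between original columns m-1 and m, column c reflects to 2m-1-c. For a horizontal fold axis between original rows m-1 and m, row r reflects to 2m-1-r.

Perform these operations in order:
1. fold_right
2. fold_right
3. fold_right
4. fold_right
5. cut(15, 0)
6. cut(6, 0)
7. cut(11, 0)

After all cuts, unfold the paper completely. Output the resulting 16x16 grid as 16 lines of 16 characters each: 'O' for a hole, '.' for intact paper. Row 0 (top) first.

Op 1 fold_right: fold axis v@8; visible region now rows[0,16) x cols[8,16) = 16x8
Op 2 fold_right: fold axis v@12; visible region now rows[0,16) x cols[12,16) = 16x4
Op 3 fold_right: fold axis v@14; visible region now rows[0,16) x cols[14,16) = 16x2
Op 4 fold_right: fold axis v@15; visible region now rows[0,16) x cols[15,16) = 16x1
Op 5 cut(15, 0): punch at orig (15,15); cuts so far [(15, 15)]; region rows[0,16) x cols[15,16) = 16x1
Op 6 cut(6, 0): punch at orig (6,15); cuts so far [(6, 15), (15, 15)]; region rows[0,16) x cols[15,16) = 16x1
Op 7 cut(11, 0): punch at orig (11,15); cuts so far [(6, 15), (11, 15), (15, 15)]; region rows[0,16) x cols[15,16) = 16x1
Unfold 1 (reflect across v@15): 6 holes -> [(6, 14), (6, 15), (11, 14), (11, 15), (15, 14), (15, 15)]
Unfold 2 (reflect across v@14): 12 holes -> [(6, 12), (6, 13), (6, 14), (6, 15), (11, 12), (11, 13), (11, 14), (11, 15), (15, 12), (15, 13), (15, 14), (15, 15)]
Unfold 3 (reflect across v@12): 24 holes -> [(6, 8), (6, 9), (6, 10), (6, 11), (6, 12), (6, 13), (6, 14), (6, 15), (11, 8), (11, 9), (11, 10), (11, 11), (11, 12), (11, 13), (11, 14), (11, 15), (15, 8), (15, 9), (15, 10), (15, 11), (15, 12), (15, 13), (15, 14), (15, 15)]
Unfold 4 (reflect across v@8): 48 holes -> [(6, 0), (6, 1), (6, 2), (6, 3), (6, 4), (6, 5), (6, 6), (6, 7), (6, 8), (6, 9), (6, 10), (6, 11), (6, 12), (6, 13), (6, 14), (6, 15), (11, 0), (11, 1), (11, 2), (11, 3), (11, 4), (11, 5), (11, 6), (11, 7), (11, 8), (11, 9), (11, 10), (11, 11), (11, 12), (11, 13), (11, 14), (11, 15), (15, 0), (15, 1), (15, 2), (15, 3), (15, 4), (15, 5), (15, 6), (15, 7), (15, 8), (15, 9), (15, 10), (15, 11), (15, 12), (15, 13), (15, 14), (15, 15)]

Answer: ................
................
................
................
................
................
OOOOOOOOOOOOOOOO
................
................
................
................
OOOOOOOOOOOOOOOO
................
................
................
OOOOOOOOOOOOOOOO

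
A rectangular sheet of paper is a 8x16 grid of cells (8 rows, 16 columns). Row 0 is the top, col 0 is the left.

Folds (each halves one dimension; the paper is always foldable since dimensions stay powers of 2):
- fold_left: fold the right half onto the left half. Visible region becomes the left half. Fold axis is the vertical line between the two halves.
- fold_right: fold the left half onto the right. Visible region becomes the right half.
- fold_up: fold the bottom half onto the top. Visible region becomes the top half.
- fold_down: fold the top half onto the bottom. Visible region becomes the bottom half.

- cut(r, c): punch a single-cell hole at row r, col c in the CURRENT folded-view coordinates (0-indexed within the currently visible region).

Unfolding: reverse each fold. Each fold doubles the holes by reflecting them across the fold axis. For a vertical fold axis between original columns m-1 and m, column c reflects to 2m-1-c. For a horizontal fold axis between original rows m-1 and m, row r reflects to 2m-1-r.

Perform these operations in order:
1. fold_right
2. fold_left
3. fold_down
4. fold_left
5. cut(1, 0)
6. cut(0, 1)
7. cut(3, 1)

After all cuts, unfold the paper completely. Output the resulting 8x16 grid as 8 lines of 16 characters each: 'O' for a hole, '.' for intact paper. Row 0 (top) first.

Answer: .OO..OO..OO..OO.
................
O..OO..OO..OO..O
.OO..OO..OO..OO.
.OO..OO..OO..OO.
O..OO..OO..OO..O
................
.OO..OO..OO..OO.

Derivation:
Op 1 fold_right: fold axis v@8; visible region now rows[0,8) x cols[8,16) = 8x8
Op 2 fold_left: fold axis v@12; visible region now rows[0,8) x cols[8,12) = 8x4
Op 3 fold_down: fold axis h@4; visible region now rows[4,8) x cols[8,12) = 4x4
Op 4 fold_left: fold axis v@10; visible region now rows[4,8) x cols[8,10) = 4x2
Op 5 cut(1, 0): punch at orig (5,8); cuts so far [(5, 8)]; region rows[4,8) x cols[8,10) = 4x2
Op 6 cut(0, 1): punch at orig (4,9); cuts so far [(4, 9), (5, 8)]; region rows[4,8) x cols[8,10) = 4x2
Op 7 cut(3, 1): punch at orig (7,9); cuts so far [(4, 9), (5, 8), (7, 9)]; region rows[4,8) x cols[8,10) = 4x2
Unfold 1 (reflect across v@10): 6 holes -> [(4, 9), (4, 10), (5, 8), (5, 11), (7, 9), (7, 10)]
Unfold 2 (reflect across h@4): 12 holes -> [(0, 9), (0, 10), (2, 8), (2, 11), (3, 9), (3, 10), (4, 9), (4, 10), (5, 8), (5, 11), (7, 9), (7, 10)]
Unfold 3 (reflect across v@12): 24 holes -> [(0, 9), (0, 10), (0, 13), (0, 14), (2, 8), (2, 11), (2, 12), (2, 15), (3, 9), (3, 10), (3, 13), (3, 14), (4, 9), (4, 10), (4, 13), (4, 14), (5, 8), (5, 11), (5, 12), (5, 15), (7, 9), (7, 10), (7, 13), (7, 14)]
Unfold 4 (reflect across v@8): 48 holes -> [(0, 1), (0, 2), (0, 5), (0, 6), (0, 9), (0, 10), (0, 13), (0, 14), (2, 0), (2, 3), (2, 4), (2, 7), (2, 8), (2, 11), (2, 12), (2, 15), (3, 1), (3, 2), (3, 5), (3, 6), (3, 9), (3, 10), (3, 13), (3, 14), (4, 1), (4, 2), (4, 5), (4, 6), (4, 9), (4, 10), (4, 13), (4, 14), (5, 0), (5, 3), (5, 4), (5, 7), (5, 8), (5, 11), (5, 12), (5, 15), (7, 1), (7, 2), (7, 5), (7, 6), (7, 9), (7, 10), (7, 13), (7, 14)]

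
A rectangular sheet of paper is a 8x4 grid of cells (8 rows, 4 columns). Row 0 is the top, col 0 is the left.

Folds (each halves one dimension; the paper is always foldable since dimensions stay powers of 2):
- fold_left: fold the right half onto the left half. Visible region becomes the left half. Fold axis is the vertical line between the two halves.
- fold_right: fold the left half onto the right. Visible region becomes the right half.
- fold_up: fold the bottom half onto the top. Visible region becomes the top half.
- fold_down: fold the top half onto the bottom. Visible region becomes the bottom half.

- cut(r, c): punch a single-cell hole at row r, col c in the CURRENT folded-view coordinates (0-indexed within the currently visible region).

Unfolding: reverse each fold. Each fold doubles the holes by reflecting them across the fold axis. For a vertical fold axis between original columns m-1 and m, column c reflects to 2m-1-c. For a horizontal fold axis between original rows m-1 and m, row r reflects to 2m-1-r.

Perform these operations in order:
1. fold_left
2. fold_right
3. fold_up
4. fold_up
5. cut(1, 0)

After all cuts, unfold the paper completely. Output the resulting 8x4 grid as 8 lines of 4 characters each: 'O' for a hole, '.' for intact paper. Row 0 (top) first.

Answer: ....
OOOO
OOOO
....
....
OOOO
OOOO
....

Derivation:
Op 1 fold_left: fold axis v@2; visible region now rows[0,8) x cols[0,2) = 8x2
Op 2 fold_right: fold axis v@1; visible region now rows[0,8) x cols[1,2) = 8x1
Op 3 fold_up: fold axis h@4; visible region now rows[0,4) x cols[1,2) = 4x1
Op 4 fold_up: fold axis h@2; visible region now rows[0,2) x cols[1,2) = 2x1
Op 5 cut(1, 0): punch at orig (1,1); cuts so far [(1, 1)]; region rows[0,2) x cols[1,2) = 2x1
Unfold 1 (reflect across h@2): 2 holes -> [(1, 1), (2, 1)]
Unfold 2 (reflect across h@4): 4 holes -> [(1, 1), (2, 1), (5, 1), (6, 1)]
Unfold 3 (reflect across v@1): 8 holes -> [(1, 0), (1, 1), (2, 0), (2, 1), (5, 0), (5, 1), (6, 0), (6, 1)]
Unfold 4 (reflect across v@2): 16 holes -> [(1, 0), (1, 1), (1, 2), (1, 3), (2, 0), (2, 1), (2, 2), (2, 3), (5, 0), (5, 1), (5, 2), (5, 3), (6, 0), (6, 1), (6, 2), (6, 3)]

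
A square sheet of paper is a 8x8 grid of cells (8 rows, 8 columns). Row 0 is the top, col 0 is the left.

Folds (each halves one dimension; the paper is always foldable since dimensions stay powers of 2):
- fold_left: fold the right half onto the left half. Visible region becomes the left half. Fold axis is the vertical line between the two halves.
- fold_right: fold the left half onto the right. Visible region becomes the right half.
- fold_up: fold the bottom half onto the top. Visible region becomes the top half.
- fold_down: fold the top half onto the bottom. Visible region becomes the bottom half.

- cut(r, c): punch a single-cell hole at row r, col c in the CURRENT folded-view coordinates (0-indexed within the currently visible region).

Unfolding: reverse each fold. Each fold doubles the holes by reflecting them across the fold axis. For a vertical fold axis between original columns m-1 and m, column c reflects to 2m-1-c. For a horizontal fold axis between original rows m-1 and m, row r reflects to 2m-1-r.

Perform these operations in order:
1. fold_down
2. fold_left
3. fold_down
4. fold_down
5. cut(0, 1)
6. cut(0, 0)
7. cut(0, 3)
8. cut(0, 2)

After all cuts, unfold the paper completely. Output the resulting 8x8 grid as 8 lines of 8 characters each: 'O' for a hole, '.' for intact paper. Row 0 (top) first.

Answer: OOOOOOOO
OOOOOOOO
OOOOOOOO
OOOOOOOO
OOOOOOOO
OOOOOOOO
OOOOOOOO
OOOOOOOO

Derivation:
Op 1 fold_down: fold axis h@4; visible region now rows[4,8) x cols[0,8) = 4x8
Op 2 fold_left: fold axis v@4; visible region now rows[4,8) x cols[0,4) = 4x4
Op 3 fold_down: fold axis h@6; visible region now rows[6,8) x cols[0,4) = 2x4
Op 4 fold_down: fold axis h@7; visible region now rows[7,8) x cols[0,4) = 1x4
Op 5 cut(0, 1): punch at orig (7,1); cuts so far [(7, 1)]; region rows[7,8) x cols[0,4) = 1x4
Op 6 cut(0, 0): punch at orig (7,0); cuts so far [(7, 0), (7, 1)]; region rows[7,8) x cols[0,4) = 1x4
Op 7 cut(0, 3): punch at orig (7,3); cuts so far [(7, 0), (7, 1), (7, 3)]; region rows[7,8) x cols[0,4) = 1x4
Op 8 cut(0, 2): punch at orig (7,2); cuts so far [(7, 0), (7, 1), (7, 2), (7, 3)]; region rows[7,8) x cols[0,4) = 1x4
Unfold 1 (reflect across h@7): 8 holes -> [(6, 0), (6, 1), (6, 2), (6, 3), (7, 0), (7, 1), (7, 2), (7, 3)]
Unfold 2 (reflect across h@6): 16 holes -> [(4, 0), (4, 1), (4, 2), (4, 3), (5, 0), (5, 1), (5, 2), (5, 3), (6, 0), (6, 1), (6, 2), (6, 3), (7, 0), (7, 1), (7, 2), (7, 3)]
Unfold 3 (reflect across v@4): 32 holes -> [(4, 0), (4, 1), (4, 2), (4, 3), (4, 4), (4, 5), (4, 6), (4, 7), (5, 0), (5, 1), (5, 2), (5, 3), (5, 4), (5, 5), (5, 6), (5, 7), (6, 0), (6, 1), (6, 2), (6, 3), (6, 4), (6, 5), (6, 6), (6, 7), (7, 0), (7, 1), (7, 2), (7, 3), (7, 4), (7, 5), (7, 6), (7, 7)]
Unfold 4 (reflect across h@4): 64 holes -> [(0, 0), (0, 1), (0, 2), (0, 3), (0, 4), (0, 5), (0, 6), (0, 7), (1, 0), (1, 1), (1, 2), (1, 3), (1, 4), (1, 5), (1, 6), (1, 7), (2, 0), (2, 1), (2, 2), (2, 3), (2, 4), (2, 5), (2, 6), (2, 7), (3, 0), (3, 1), (3, 2), (3, 3), (3, 4), (3, 5), (3, 6), (3, 7), (4, 0), (4, 1), (4, 2), (4, 3), (4, 4), (4, 5), (4, 6), (4, 7), (5, 0), (5, 1), (5, 2), (5, 3), (5, 4), (5, 5), (5, 6), (5, 7), (6, 0), (6, 1), (6, 2), (6, 3), (6, 4), (6, 5), (6, 6), (6, 7), (7, 0), (7, 1), (7, 2), (7, 3), (7, 4), (7, 5), (7, 6), (7, 7)]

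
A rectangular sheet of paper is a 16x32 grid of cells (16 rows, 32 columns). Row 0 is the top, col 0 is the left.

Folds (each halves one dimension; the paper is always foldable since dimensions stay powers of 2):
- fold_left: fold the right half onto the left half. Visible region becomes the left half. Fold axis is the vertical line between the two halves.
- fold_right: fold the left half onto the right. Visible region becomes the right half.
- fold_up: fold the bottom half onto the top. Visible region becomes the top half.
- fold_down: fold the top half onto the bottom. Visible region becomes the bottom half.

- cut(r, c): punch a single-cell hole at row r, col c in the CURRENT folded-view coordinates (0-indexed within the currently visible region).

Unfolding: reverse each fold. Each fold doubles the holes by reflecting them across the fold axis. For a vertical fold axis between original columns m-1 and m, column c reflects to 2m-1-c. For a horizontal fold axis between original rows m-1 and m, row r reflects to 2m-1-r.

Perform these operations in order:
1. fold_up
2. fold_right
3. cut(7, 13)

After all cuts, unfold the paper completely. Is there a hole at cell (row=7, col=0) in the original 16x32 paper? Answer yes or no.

Op 1 fold_up: fold axis h@8; visible region now rows[0,8) x cols[0,32) = 8x32
Op 2 fold_right: fold axis v@16; visible region now rows[0,8) x cols[16,32) = 8x16
Op 3 cut(7, 13): punch at orig (7,29); cuts so far [(7, 29)]; region rows[0,8) x cols[16,32) = 8x16
Unfold 1 (reflect across v@16): 2 holes -> [(7, 2), (7, 29)]
Unfold 2 (reflect across h@8): 4 holes -> [(7, 2), (7, 29), (8, 2), (8, 29)]
Holes: [(7, 2), (7, 29), (8, 2), (8, 29)]

Answer: no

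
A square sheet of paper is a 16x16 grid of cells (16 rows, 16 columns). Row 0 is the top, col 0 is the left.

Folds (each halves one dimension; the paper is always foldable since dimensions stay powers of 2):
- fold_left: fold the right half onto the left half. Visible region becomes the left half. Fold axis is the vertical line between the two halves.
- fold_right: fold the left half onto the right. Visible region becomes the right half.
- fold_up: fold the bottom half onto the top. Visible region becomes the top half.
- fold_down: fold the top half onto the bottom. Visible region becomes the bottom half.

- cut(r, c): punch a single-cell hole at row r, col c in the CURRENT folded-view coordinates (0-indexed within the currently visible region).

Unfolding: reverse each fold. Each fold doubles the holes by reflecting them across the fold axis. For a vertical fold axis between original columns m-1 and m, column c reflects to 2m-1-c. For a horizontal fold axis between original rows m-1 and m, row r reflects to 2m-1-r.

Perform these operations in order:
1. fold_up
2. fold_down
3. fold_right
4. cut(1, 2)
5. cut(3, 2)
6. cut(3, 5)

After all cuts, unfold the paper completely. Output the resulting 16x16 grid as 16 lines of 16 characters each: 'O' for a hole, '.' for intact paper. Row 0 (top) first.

Op 1 fold_up: fold axis h@8; visible region now rows[0,8) x cols[0,16) = 8x16
Op 2 fold_down: fold axis h@4; visible region now rows[4,8) x cols[0,16) = 4x16
Op 3 fold_right: fold axis v@8; visible region now rows[4,8) x cols[8,16) = 4x8
Op 4 cut(1, 2): punch at orig (5,10); cuts so far [(5, 10)]; region rows[4,8) x cols[8,16) = 4x8
Op 5 cut(3, 2): punch at orig (7,10); cuts so far [(5, 10), (7, 10)]; region rows[4,8) x cols[8,16) = 4x8
Op 6 cut(3, 5): punch at orig (7,13); cuts so far [(5, 10), (7, 10), (7, 13)]; region rows[4,8) x cols[8,16) = 4x8
Unfold 1 (reflect across v@8): 6 holes -> [(5, 5), (5, 10), (7, 2), (7, 5), (7, 10), (7, 13)]
Unfold 2 (reflect across h@4): 12 holes -> [(0, 2), (0, 5), (0, 10), (0, 13), (2, 5), (2, 10), (5, 5), (5, 10), (7, 2), (7, 5), (7, 10), (7, 13)]
Unfold 3 (reflect across h@8): 24 holes -> [(0, 2), (0, 5), (0, 10), (0, 13), (2, 5), (2, 10), (5, 5), (5, 10), (7, 2), (7, 5), (7, 10), (7, 13), (8, 2), (8, 5), (8, 10), (8, 13), (10, 5), (10, 10), (13, 5), (13, 10), (15, 2), (15, 5), (15, 10), (15, 13)]

Answer: ..O..O....O..O..
................
.....O....O.....
................
................
.....O....O.....
................
..O..O....O..O..
..O..O....O..O..
................
.....O....O.....
................
................
.....O....O.....
................
..O..O....O..O..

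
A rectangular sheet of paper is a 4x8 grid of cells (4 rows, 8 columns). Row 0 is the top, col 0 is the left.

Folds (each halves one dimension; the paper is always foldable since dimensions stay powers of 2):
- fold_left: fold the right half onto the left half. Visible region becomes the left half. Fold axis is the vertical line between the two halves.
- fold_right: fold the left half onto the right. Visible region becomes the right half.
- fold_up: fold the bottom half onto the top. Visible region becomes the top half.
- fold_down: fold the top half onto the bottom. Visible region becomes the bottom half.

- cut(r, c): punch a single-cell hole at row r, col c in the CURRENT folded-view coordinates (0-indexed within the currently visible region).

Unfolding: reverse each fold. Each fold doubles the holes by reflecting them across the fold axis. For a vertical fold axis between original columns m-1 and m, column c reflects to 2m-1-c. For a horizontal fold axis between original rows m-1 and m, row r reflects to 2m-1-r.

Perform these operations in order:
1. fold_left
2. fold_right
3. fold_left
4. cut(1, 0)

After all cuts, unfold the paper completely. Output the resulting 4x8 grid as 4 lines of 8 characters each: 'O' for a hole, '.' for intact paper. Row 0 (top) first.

Answer: ........
OOOOOOOO
........
........

Derivation:
Op 1 fold_left: fold axis v@4; visible region now rows[0,4) x cols[0,4) = 4x4
Op 2 fold_right: fold axis v@2; visible region now rows[0,4) x cols[2,4) = 4x2
Op 3 fold_left: fold axis v@3; visible region now rows[0,4) x cols[2,3) = 4x1
Op 4 cut(1, 0): punch at orig (1,2); cuts so far [(1, 2)]; region rows[0,4) x cols[2,3) = 4x1
Unfold 1 (reflect across v@3): 2 holes -> [(1, 2), (1, 3)]
Unfold 2 (reflect across v@2): 4 holes -> [(1, 0), (1, 1), (1, 2), (1, 3)]
Unfold 3 (reflect across v@4): 8 holes -> [(1, 0), (1, 1), (1, 2), (1, 3), (1, 4), (1, 5), (1, 6), (1, 7)]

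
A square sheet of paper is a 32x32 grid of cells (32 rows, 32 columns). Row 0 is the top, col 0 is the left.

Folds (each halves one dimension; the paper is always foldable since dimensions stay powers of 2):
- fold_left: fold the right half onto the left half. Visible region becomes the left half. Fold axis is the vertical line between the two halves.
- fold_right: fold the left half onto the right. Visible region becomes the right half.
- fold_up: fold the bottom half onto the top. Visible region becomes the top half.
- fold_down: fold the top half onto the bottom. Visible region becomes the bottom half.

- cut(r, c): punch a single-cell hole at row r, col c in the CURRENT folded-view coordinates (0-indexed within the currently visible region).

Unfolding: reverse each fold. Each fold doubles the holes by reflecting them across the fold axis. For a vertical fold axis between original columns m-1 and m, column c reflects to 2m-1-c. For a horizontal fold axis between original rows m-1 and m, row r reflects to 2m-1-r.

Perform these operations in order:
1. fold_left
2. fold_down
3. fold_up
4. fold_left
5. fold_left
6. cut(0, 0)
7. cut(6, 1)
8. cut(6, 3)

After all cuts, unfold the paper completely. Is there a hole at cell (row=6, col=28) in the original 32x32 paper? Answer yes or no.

Op 1 fold_left: fold axis v@16; visible region now rows[0,32) x cols[0,16) = 32x16
Op 2 fold_down: fold axis h@16; visible region now rows[16,32) x cols[0,16) = 16x16
Op 3 fold_up: fold axis h@24; visible region now rows[16,24) x cols[0,16) = 8x16
Op 4 fold_left: fold axis v@8; visible region now rows[16,24) x cols[0,8) = 8x8
Op 5 fold_left: fold axis v@4; visible region now rows[16,24) x cols[0,4) = 8x4
Op 6 cut(0, 0): punch at orig (16,0); cuts so far [(16, 0)]; region rows[16,24) x cols[0,4) = 8x4
Op 7 cut(6, 1): punch at orig (22,1); cuts so far [(16, 0), (22, 1)]; region rows[16,24) x cols[0,4) = 8x4
Op 8 cut(6, 3): punch at orig (22,3); cuts so far [(16, 0), (22, 1), (22, 3)]; region rows[16,24) x cols[0,4) = 8x4
Unfold 1 (reflect across v@4): 6 holes -> [(16, 0), (16, 7), (22, 1), (22, 3), (22, 4), (22, 6)]
Unfold 2 (reflect across v@8): 12 holes -> [(16, 0), (16, 7), (16, 8), (16, 15), (22, 1), (22, 3), (22, 4), (22, 6), (22, 9), (22, 11), (22, 12), (22, 14)]
Unfold 3 (reflect across h@24): 24 holes -> [(16, 0), (16, 7), (16, 8), (16, 15), (22, 1), (22, 3), (22, 4), (22, 6), (22, 9), (22, 11), (22, 12), (22, 14), (25, 1), (25, 3), (25, 4), (25, 6), (25, 9), (25, 11), (25, 12), (25, 14), (31, 0), (31, 7), (31, 8), (31, 15)]
Unfold 4 (reflect across h@16): 48 holes -> [(0, 0), (0, 7), (0, 8), (0, 15), (6, 1), (6, 3), (6, 4), (6, 6), (6, 9), (6, 11), (6, 12), (6, 14), (9, 1), (9, 3), (9, 4), (9, 6), (9, 9), (9, 11), (9, 12), (9, 14), (15, 0), (15, 7), (15, 8), (15, 15), (16, 0), (16, 7), (16, 8), (16, 15), (22, 1), (22, 3), (22, 4), (22, 6), (22, 9), (22, 11), (22, 12), (22, 14), (25, 1), (25, 3), (25, 4), (25, 6), (25, 9), (25, 11), (25, 12), (25, 14), (31, 0), (31, 7), (31, 8), (31, 15)]
Unfold 5 (reflect across v@16): 96 holes -> [(0, 0), (0, 7), (0, 8), (0, 15), (0, 16), (0, 23), (0, 24), (0, 31), (6, 1), (6, 3), (6, 4), (6, 6), (6, 9), (6, 11), (6, 12), (6, 14), (6, 17), (6, 19), (6, 20), (6, 22), (6, 25), (6, 27), (6, 28), (6, 30), (9, 1), (9, 3), (9, 4), (9, 6), (9, 9), (9, 11), (9, 12), (9, 14), (9, 17), (9, 19), (9, 20), (9, 22), (9, 25), (9, 27), (9, 28), (9, 30), (15, 0), (15, 7), (15, 8), (15, 15), (15, 16), (15, 23), (15, 24), (15, 31), (16, 0), (16, 7), (16, 8), (16, 15), (16, 16), (16, 23), (16, 24), (16, 31), (22, 1), (22, 3), (22, 4), (22, 6), (22, 9), (22, 11), (22, 12), (22, 14), (22, 17), (22, 19), (22, 20), (22, 22), (22, 25), (22, 27), (22, 28), (22, 30), (25, 1), (25, 3), (25, 4), (25, 6), (25, 9), (25, 11), (25, 12), (25, 14), (25, 17), (25, 19), (25, 20), (25, 22), (25, 25), (25, 27), (25, 28), (25, 30), (31, 0), (31, 7), (31, 8), (31, 15), (31, 16), (31, 23), (31, 24), (31, 31)]
Holes: [(0, 0), (0, 7), (0, 8), (0, 15), (0, 16), (0, 23), (0, 24), (0, 31), (6, 1), (6, 3), (6, 4), (6, 6), (6, 9), (6, 11), (6, 12), (6, 14), (6, 17), (6, 19), (6, 20), (6, 22), (6, 25), (6, 27), (6, 28), (6, 30), (9, 1), (9, 3), (9, 4), (9, 6), (9, 9), (9, 11), (9, 12), (9, 14), (9, 17), (9, 19), (9, 20), (9, 22), (9, 25), (9, 27), (9, 28), (9, 30), (15, 0), (15, 7), (15, 8), (15, 15), (15, 16), (15, 23), (15, 24), (15, 31), (16, 0), (16, 7), (16, 8), (16, 15), (16, 16), (16, 23), (16, 24), (16, 31), (22, 1), (22, 3), (22, 4), (22, 6), (22, 9), (22, 11), (22, 12), (22, 14), (22, 17), (22, 19), (22, 20), (22, 22), (22, 25), (22, 27), (22, 28), (22, 30), (25, 1), (25, 3), (25, 4), (25, 6), (25, 9), (25, 11), (25, 12), (25, 14), (25, 17), (25, 19), (25, 20), (25, 22), (25, 25), (25, 27), (25, 28), (25, 30), (31, 0), (31, 7), (31, 8), (31, 15), (31, 16), (31, 23), (31, 24), (31, 31)]

Answer: yes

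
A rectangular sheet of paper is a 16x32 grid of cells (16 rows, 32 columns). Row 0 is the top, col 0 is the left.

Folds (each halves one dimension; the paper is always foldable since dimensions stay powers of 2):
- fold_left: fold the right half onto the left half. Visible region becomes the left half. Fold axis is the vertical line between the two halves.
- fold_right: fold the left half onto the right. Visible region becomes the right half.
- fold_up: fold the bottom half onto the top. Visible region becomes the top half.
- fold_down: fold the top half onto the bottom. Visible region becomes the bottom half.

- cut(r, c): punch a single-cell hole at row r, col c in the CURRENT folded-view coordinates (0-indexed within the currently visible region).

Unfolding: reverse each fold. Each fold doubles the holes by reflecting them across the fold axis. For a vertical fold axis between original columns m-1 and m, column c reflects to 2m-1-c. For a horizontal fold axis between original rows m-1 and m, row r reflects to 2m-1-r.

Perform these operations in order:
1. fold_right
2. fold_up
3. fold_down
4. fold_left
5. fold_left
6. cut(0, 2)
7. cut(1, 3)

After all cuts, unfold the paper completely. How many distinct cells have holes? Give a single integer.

Answer: 64

Derivation:
Op 1 fold_right: fold axis v@16; visible region now rows[0,16) x cols[16,32) = 16x16
Op 2 fold_up: fold axis h@8; visible region now rows[0,8) x cols[16,32) = 8x16
Op 3 fold_down: fold axis h@4; visible region now rows[4,8) x cols[16,32) = 4x16
Op 4 fold_left: fold axis v@24; visible region now rows[4,8) x cols[16,24) = 4x8
Op 5 fold_left: fold axis v@20; visible region now rows[4,8) x cols[16,20) = 4x4
Op 6 cut(0, 2): punch at orig (4,18); cuts so far [(4, 18)]; region rows[4,8) x cols[16,20) = 4x4
Op 7 cut(1, 3): punch at orig (5,19); cuts so far [(4, 18), (5, 19)]; region rows[4,8) x cols[16,20) = 4x4
Unfold 1 (reflect across v@20): 4 holes -> [(4, 18), (4, 21), (5, 19), (5, 20)]
Unfold 2 (reflect across v@24): 8 holes -> [(4, 18), (4, 21), (4, 26), (4, 29), (5, 19), (5, 20), (5, 27), (5, 28)]
Unfold 3 (reflect across h@4): 16 holes -> [(2, 19), (2, 20), (2, 27), (2, 28), (3, 18), (3, 21), (3, 26), (3, 29), (4, 18), (4, 21), (4, 26), (4, 29), (5, 19), (5, 20), (5, 27), (5, 28)]
Unfold 4 (reflect across h@8): 32 holes -> [(2, 19), (2, 20), (2, 27), (2, 28), (3, 18), (3, 21), (3, 26), (3, 29), (4, 18), (4, 21), (4, 26), (4, 29), (5, 19), (5, 20), (5, 27), (5, 28), (10, 19), (10, 20), (10, 27), (10, 28), (11, 18), (11, 21), (11, 26), (11, 29), (12, 18), (12, 21), (12, 26), (12, 29), (13, 19), (13, 20), (13, 27), (13, 28)]
Unfold 5 (reflect across v@16): 64 holes -> [(2, 3), (2, 4), (2, 11), (2, 12), (2, 19), (2, 20), (2, 27), (2, 28), (3, 2), (3, 5), (3, 10), (3, 13), (3, 18), (3, 21), (3, 26), (3, 29), (4, 2), (4, 5), (4, 10), (4, 13), (4, 18), (4, 21), (4, 26), (4, 29), (5, 3), (5, 4), (5, 11), (5, 12), (5, 19), (5, 20), (5, 27), (5, 28), (10, 3), (10, 4), (10, 11), (10, 12), (10, 19), (10, 20), (10, 27), (10, 28), (11, 2), (11, 5), (11, 10), (11, 13), (11, 18), (11, 21), (11, 26), (11, 29), (12, 2), (12, 5), (12, 10), (12, 13), (12, 18), (12, 21), (12, 26), (12, 29), (13, 3), (13, 4), (13, 11), (13, 12), (13, 19), (13, 20), (13, 27), (13, 28)]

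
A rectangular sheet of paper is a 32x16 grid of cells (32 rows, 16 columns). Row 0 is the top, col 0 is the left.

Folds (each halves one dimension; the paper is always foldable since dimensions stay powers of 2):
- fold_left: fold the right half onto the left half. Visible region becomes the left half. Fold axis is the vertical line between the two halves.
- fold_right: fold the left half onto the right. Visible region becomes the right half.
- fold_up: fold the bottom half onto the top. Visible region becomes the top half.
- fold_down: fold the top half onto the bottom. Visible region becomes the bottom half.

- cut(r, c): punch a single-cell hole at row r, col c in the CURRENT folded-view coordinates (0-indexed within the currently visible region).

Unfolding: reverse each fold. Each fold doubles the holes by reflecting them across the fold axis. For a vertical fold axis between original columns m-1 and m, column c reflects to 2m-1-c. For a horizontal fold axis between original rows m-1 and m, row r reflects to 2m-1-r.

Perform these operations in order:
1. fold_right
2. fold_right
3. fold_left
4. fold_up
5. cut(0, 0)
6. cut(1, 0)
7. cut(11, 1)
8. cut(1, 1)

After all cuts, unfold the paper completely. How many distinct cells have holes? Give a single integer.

Op 1 fold_right: fold axis v@8; visible region now rows[0,32) x cols[8,16) = 32x8
Op 2 fold_right: fold axis v@12; visible region now rows[0,32) x cols[12,16) = 32x4
Op 3 fold_left: fold axis v@14; visible region now rows[0,32) x cols[12,14) = 32x2
Op 4 fold_up: fold axis h@16; visible region now rows[0,16) x cols[12,14) = 16x2
Op 5 cut(0, 0): punch at orig (0,12); cuts so far [(0, 12)]; region rows[0,16) x cols[12,14) = 16x2
Op 6 cut(1, 0): punch at orig (1,12); cuts so far [(0, 12), (1, 12)]; region rows[0,16) x cols[12,14) = 16x2
Op 7 cut(11, 1): punch at orig (11,13); cuts so far [(0, 12), (1, 12), (11, 13)]; region rows[0,16) x cols[12,14) = 16x2
Op 8 cut(1, 1): punch at orig (1,13); cuts so far [(0, 12), (1, 12), (1, 13), (11, 13)]; region rows[0,16) x cols[12,14) = 16x2
Unfold 1 (reflect across h@16): 8 holes -> [(0, 12), (1, 12), (1, 13), (11, 13), (20, 13), (30, 12), (30, 13), (31, 12)]
Unfold 2 (reflect across v@14): 16 holes -> [(0, 12), (0, 15), (1, 12), (1, 13), (1, 14), (1, 15), (11, 13), (11, 14), (20, 13), (20, 14), (30, 12), (30, 13), (30, 14), (30, 15), (31, 12), (31, 15)]
Unfold 3 (reflect across v@12): 32 holes -> [(0, 8), (0, 11), (0, 12), (0, 15), (1, 8), (1, 9), (1, 10), (1, 11), (1, 12), (1, 13), (1, 14), (1, 15), (11, 9), (11, 10), (11, 13), (11, 14), (20, 9), (20, 10), (20, 13), (20, 14), (30, 8), (30, 9), (30, 10), (30, 11), (30, 12), (30, 13), (30, 14), (30, 15), (31, 8), (31, 11), (31, 12), (31, 15)]
Unfold 4 (reflect across v@8): 64 holes -> [(0, 0), (0, 3), (0, 4), (0, 7), (0, 8), (0, 11), (0, 12), (0, 15), (1, 0), (1, 1), (1, 2), (1, 3), (1, 4), (1, 5), (1, 6), (1, 7), (1, 8), (1, 9), (1, 10), (1, 11), (1, 12), (1, 13), (1, 14), (1, 15), (11, 1), (11, 2), (11, 5), (11, 6), (11, 9), (11, 10), (11, 13), (11, 14), (20, 1), (20, 2), (20, 5), (20, 6), (20, 9), (20, 10), (20, 13), (20, 14), (30, 0), (30, 1), (30, 2), (30, 3), (30, 4), (30, 5), (30, 6), (30, 7), (30, 8), (30, 9), (30, 10), (30, 11), (30, 12), (30, 13), (30, 14), (30, 15), (31, 0), (31, 3), (31, 4), (31, 7), (31, 8), (31, 11), (31, 12), (31, 15)]

Answer: 64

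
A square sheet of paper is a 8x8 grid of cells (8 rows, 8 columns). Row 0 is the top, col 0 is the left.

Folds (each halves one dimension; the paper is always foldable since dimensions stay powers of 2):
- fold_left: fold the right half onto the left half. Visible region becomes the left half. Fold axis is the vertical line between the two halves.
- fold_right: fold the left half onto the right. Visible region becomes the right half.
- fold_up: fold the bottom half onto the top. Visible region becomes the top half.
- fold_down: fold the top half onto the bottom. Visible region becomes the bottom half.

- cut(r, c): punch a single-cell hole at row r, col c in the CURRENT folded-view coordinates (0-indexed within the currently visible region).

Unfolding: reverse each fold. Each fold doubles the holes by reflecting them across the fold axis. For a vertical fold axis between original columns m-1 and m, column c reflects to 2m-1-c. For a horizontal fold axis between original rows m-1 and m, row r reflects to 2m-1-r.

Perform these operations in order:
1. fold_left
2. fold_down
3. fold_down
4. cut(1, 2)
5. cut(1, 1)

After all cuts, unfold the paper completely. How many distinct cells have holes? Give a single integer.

Answer: 16

Derivation:
Op 1 fold_left: fold axis v@4; visible region now rows[0,8) x cols[0,4) = 8x4
Op 2 fold_down: fold axis h@4; visible region now rows[4,8) x cols[0,4) = 4x4
Op 3 fold_down: fold axis h@6; visible region now rows[6,8) x cols[0,4) = 2x4
Op 4 cut(1, 2): punch at orig (7,2); cuts so far [(7, 2)]; region rows[6,8) x cols[0,4) = 2x4
Op 5 cut(1, 1): punch at orig (7,1); cuts so far [(7, 1), (7, 2)]; region rows[6,8) x cols[0,4) = 2x4
Unfold 1 (reflect across h@6): 4 holes -> [(4, 1), (4, 2), (7, 1), (7, 2)]
Unfold 2 (reflect across h@4): 8 holes -> [(0, 1), (0, 2), (3, 1), (3, 2), (4, 1), (4, 2), (7, 1), (7, 2)]
Unfold 3 (reflect across v@4): 16 holes -> [(0, 1), (0, 2), (0, 5), (0, 6), (3, 1), (3, 2), (3, 5), (3, 6), (4, 1), (4, 2), (4, 5), (4, 6), (7, 1), (7, 2), (7, 5), (7, 6)]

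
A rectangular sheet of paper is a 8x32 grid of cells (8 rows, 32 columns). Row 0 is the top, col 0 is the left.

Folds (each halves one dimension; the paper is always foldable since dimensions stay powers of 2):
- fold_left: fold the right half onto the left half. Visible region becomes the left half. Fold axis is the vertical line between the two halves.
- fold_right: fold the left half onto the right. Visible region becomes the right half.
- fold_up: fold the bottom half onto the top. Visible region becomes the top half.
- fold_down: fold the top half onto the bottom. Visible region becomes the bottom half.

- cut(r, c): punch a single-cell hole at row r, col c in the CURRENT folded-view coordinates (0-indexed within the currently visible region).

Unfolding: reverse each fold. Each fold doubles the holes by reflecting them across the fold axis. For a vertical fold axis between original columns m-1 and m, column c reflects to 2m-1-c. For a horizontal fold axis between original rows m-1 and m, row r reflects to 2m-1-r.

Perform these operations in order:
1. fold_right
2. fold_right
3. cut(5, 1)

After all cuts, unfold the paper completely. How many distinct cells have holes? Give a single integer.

Op 1 fold_right: fold axis v@16; visible region now rows[0,8) x cols[16,32) = 8x16
Op 2 fold_right: fold axis v@24; visible region now rows[0,8) x cols[24,32) = 8x8
Op 3 cut(5, 1): punch at orig (5,25); cuts so far [(5, 25)]; region rows[0,8) x cols[24,32) = 8x8
Unfold 1 (reflect across v@24): 2 holes -> [(5, 22), (5, 25)]
Unfold 2 (reflect across v@16): 4 holes -> [(5, 6), (5, 9), (5, 22), (5, 25)]

Answer: 4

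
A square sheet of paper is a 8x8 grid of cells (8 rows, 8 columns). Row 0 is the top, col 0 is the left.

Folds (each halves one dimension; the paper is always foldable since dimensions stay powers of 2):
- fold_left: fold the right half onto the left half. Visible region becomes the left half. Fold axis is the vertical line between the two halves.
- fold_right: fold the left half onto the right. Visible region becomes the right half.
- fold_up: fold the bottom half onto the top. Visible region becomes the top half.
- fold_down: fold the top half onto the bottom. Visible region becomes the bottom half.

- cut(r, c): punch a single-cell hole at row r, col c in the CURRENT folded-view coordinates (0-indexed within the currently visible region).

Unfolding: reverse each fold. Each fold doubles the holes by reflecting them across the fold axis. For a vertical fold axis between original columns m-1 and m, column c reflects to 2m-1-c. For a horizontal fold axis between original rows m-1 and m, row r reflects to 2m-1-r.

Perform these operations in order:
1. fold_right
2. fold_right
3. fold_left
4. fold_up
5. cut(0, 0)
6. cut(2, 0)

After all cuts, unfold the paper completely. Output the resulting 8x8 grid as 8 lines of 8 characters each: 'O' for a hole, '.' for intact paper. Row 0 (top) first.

Answer: OOOOOOOO
........
OOOOOOOO
........
........
OOOOOOOO
........
OOOOOOOO

Derivation:
Op 1 fold_right: fold axis v@4; visible region now rows[0,8) x cols[4,8) = 8x4
Op 2 fold_right: fold axis v@6; visible region now rows[0,8) x cols[6,8) = 8x2
Op 3 fold_left: fold axis v@7; visible region now rows[0,8) x cols[6,7) = 8x1
Op 4 fold_up: fold axis h@4; visible region now rows[0,4) x cols[6,7) = 4x1
Op 5 cut(0, 0): punch at orig (0,6); cuts so far [(0, 6)]; region rows[0,4) x cols[6,7) = 4x1
Op 6 cut(2, 0): punch at orig (2,6); cuts so far [(0, 6), (2, 6)]; region rows[0,4) x cols[6,7) = 4x1
Unfold 1 (reflect across h@4): 4 holes -> [(0, 6), (2, 6), (5, 6), (7, 6)]
Unfold 2 (reflect across v@7): 8 holes -> [(0, 6), (0, 7), (2, 6), (2, 7), (5, 6), (5, 7), (7, 6), (7, 7)]
Unfold 3 (reflect across v@6): 16 holes -> [(0, 4), (0, 5), (0, 6), (0, 7), (2, 4), (2, 5), (2, 6), (2, 7), (5, 4), (5, 5), (5, 6), (5, 7), (7, 4), (7, 5), (7, 6), (7, 7)]
Unfold 4 (reflect across v@4): 32 holes -> [(0, 0), (0, 1), (0, 2), (0, 3), (0, 4), (0, 5), (0, 6), (0, 7), (2, 0), (2, 1), (2, 2), (2, 3), (2, 4), (2, 5), (2, 6), (2, 7), (5, 0), (5, 1), (5, 2), (5, 3), (5, 4), (5, 5), (5, 6), (5, 7), (7, 0), (7, 1), (7, 2), (7, 3), (7, 4), (7, 5), (7, 6), (7, 7)]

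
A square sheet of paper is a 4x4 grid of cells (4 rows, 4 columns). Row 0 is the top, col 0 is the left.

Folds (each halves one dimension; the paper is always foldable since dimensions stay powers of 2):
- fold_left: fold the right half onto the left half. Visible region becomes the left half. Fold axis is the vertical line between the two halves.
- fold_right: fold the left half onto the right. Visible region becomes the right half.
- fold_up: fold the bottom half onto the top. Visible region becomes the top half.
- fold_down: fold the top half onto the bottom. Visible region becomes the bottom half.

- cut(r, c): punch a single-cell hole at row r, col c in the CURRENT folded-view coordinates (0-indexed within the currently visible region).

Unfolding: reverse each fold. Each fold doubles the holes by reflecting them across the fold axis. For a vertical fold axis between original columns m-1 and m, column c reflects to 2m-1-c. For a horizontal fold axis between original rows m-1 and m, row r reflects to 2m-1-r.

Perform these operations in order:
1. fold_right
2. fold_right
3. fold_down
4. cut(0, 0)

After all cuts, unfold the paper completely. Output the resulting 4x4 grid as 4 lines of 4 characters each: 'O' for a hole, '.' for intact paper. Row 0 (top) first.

Op 1 fold_right: fold axis v@2; visible region now rows[0,4) x cols[2,4) = 4x2
Op 2 fold_right: fold axis v@3; visible region now rows[0,4) x cols[3,4) = 4x1
Op 3 fold_down: fold axis h@2; visible region now rows[2,4) x cols[3,4) = 2x1
Op 4 cut(0, 0): punch at orig (2,3); cuts so far [(2, 3)]; region rows[2,4) x cols[3,4) = 2x1
Unfold 1 (reflect across h@2): 2 holes -> [(1, 3), (2, 3)]
Unfold 2 (reflect across v@3): 4 holes -> [(1, 2), (1, 3), (2, 2), (2, 3)]
Unfold 3 (reflect across v@2): 8 holes -> [(1, 0), (1, 1), (1, 2), (1, 3), (2, 0), (2, 1), (2, 2), (2, 3)]

Answer: ....
OOOO
OOOO
....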